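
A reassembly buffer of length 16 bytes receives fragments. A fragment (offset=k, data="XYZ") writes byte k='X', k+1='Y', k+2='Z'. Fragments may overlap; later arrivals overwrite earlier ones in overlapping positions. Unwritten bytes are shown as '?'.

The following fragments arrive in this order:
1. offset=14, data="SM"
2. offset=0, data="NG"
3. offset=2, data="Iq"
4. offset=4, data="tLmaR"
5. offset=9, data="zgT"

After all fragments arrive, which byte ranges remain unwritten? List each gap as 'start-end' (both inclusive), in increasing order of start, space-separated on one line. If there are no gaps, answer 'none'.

Answer: 12-13

Derivation:
Fragment 1: offset=14 len=2
Fragment 2: offset=0 len=2
Fragment 3: offset=2 len=2
Fragment 4: offset=4 len=5
Fragment 5: offset=9 len=3
Gaps: 12-13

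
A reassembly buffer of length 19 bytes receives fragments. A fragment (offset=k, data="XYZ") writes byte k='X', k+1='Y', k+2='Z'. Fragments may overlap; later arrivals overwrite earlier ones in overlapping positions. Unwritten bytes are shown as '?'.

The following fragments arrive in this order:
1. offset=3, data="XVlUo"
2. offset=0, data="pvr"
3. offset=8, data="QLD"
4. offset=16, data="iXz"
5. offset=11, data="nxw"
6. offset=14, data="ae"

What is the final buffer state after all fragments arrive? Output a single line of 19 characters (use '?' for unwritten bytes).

Answer: pvrXVlUoQLDnxwaeiXz

Derivation:
Fragment 1: offset=3 data="XVlUo" -> buffer=???XVlUo???????????
Fragment 2: offset=0 data="pvr" -> buffer=pvrXVlUo???????????
Fragment 3: offset=8 data="QLD" -> buffer=pvrXVlUoQLD????????
Fragment 4: offset=16 data="iXz" -> buffer=pvrXVlUoQLD?????iXz
Fragment 5: offset=11 data="nxw" -> buffer=pvrXVlUoQLDnxw??iXz
Fragment 6: offset=14 data="ae" -> buffer=pvrXVlUoQLDnxwaeiXz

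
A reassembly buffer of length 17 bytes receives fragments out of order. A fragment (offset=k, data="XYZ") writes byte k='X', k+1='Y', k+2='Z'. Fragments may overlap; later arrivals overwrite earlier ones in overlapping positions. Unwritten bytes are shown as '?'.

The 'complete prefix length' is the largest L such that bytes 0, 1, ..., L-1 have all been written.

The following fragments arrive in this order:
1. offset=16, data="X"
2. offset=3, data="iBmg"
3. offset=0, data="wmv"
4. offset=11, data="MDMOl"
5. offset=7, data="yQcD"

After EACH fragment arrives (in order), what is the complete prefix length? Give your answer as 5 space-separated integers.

Fragment 1: offset=16 data="X" -> buffer=????????????????X -> prefix_len=0
Fragment 2: offset=3 data="iBmg" -> buffer=???iBmg?????????X -> prefix_len=0
Fragment 3: offset=0 data="wmv" -> buffer=wmviBmg?????????X -> prefix_len=7
Fragment 4: offset=11 data="MDMOl" -> buffer=wmviBmg????MDMOlX -> prefix_len=7
Fragment 5: offset=7 data="yQcD" -> buffer=wmviBmgyQcDMDMOlX -> prefix_len=17

Answer: 0 0 7 7 17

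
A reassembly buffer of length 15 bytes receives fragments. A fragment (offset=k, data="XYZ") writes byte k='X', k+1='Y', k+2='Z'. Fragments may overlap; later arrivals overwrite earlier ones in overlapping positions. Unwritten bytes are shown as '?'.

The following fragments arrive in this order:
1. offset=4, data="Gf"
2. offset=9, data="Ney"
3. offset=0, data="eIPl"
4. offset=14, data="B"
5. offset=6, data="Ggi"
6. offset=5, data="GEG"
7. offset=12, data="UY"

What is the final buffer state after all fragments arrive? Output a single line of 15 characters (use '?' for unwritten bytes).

Fragment 1: offset=4 data="Gf" -> buffer=????Gf?????????
Fragment 2: offset=9 data="Ney" -> buffer=????Gf???Ney???
Fragment 3: offset=0 data="eIPl" -> buffer=eIPlGf???Ney???
Fragment 4: offset=14 data="B" -> buffer=eIPlGf???Ney??B
Fragment 5: offset=6 data="Ggi" -> buffer=eIPlGfGgiNey??B
Fragment 6: offset=5 data="GEG" -> buffer=eIPlGGEGiNey??B
Fragment 7: offset=12 data="UY" -> buffer=eIPlGGEGiNeyUYB

Answer: eIPlGGEGiNeyUYB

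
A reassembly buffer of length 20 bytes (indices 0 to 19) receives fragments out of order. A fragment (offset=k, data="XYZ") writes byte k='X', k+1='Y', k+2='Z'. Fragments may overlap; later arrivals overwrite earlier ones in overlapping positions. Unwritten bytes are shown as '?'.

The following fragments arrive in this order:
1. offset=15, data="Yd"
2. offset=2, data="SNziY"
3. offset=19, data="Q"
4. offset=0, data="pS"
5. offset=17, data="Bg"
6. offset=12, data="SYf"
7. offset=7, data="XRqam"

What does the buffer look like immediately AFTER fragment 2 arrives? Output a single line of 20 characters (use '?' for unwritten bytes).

Answer: ??SNziY????????Yd???

Derivation:
Fragment 1: offset=15 data="Yd" -> buffer=???????????????Yd???
Fragment 2: offset=2 data="SNziY" -> buffer=??SNziY????????Yd???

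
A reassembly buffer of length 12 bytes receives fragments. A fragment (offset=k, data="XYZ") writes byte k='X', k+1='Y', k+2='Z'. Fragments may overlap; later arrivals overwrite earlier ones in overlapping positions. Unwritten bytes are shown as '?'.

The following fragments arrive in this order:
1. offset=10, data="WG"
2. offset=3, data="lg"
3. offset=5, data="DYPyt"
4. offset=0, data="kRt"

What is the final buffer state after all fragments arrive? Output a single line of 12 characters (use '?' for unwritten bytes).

Answer: kRtlgDYPytWG

Derivation:
Fragment 1: offset=10 data="WG" -> buffer=??????????WG
Fragment 2: offset=3 data="lg" -> buffer=???lg?????WG
Fragment 3: offset=5 data="DYPyt" -> buffer=???lgDYPytWG
Fragment 4: offset=0 data="kRt" -> buffer=kRtlgDYPytWG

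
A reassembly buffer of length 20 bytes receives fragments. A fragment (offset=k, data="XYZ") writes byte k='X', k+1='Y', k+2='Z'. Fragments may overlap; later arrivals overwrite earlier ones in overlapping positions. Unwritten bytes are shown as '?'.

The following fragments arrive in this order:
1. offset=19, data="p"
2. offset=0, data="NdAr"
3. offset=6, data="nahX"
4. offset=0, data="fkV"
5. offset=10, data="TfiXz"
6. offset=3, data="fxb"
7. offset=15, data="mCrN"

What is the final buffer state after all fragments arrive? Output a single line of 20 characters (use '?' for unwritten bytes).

Fragment 1: offset=19 data="p" -> buffer=???????????????????p
Fragment 2: offset=0 data="NdAr" -> buffer=NdAr???????????????p
Fragment 3: offset=6 data="nahX" -> buffer=NdAr??nahX?????????p
Fragment 4: offset=0 data="fkV" -> buffer=fkVr??nahX?????????p
Fragment 5: offset=10 data="TfiXz" -> buffer=fkVr??nahXTfiXz????p
Fragment 6: offset=3 data="fxb" -> buffer=fkVfxbnahXTfiXz????p
Fragment 7: offset=15 data="mCrN" -> buffer=fkVfxbnahXTfiXzmCrNp

Answer: fkVfxbnahXTfiXzmCrNp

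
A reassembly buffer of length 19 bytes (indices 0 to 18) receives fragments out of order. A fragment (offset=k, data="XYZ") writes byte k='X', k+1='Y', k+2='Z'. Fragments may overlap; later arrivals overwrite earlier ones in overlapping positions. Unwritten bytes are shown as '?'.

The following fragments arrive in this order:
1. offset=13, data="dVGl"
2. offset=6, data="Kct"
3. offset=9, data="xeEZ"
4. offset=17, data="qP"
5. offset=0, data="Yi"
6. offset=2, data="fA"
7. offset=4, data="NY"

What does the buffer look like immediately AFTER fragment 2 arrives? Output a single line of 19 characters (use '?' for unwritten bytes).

Fragment 1: offset=13 data="dVGl" -> buffer=?????????????dVGl??
Fragment 2: offset=6 data="Kct" -> buffer=??????Kct????dVGl??

Answer: ??????Kct????dVGl??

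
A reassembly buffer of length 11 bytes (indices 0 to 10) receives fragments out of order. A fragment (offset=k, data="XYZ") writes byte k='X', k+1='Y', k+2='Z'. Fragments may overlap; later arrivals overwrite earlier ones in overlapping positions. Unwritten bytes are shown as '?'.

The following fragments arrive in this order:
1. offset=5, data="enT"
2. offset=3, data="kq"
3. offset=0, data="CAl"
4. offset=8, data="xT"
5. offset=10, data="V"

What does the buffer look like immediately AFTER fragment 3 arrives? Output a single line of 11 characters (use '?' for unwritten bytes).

Fragment 1: offset=5 data="enT" -> buffer=?????enT???
Fragment 2: offset=3 data="kq" -> buffer=???kqenT???
Fragment 3: offset=0 data="CAl" -> buffer=CAlkqenT???

Answer: CAlkqenT???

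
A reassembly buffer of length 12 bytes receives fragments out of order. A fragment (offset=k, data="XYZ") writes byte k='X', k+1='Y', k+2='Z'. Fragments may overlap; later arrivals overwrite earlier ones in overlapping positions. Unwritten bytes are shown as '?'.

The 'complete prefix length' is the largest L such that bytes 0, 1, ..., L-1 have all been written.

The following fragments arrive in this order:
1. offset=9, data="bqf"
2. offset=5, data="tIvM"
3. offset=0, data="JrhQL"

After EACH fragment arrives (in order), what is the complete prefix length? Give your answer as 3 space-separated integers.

Answer: 0 0 12

Derivation:
Fragment 1: offset=9 data="bqf" -> buffer=?????????bqf -> prefix_len=0
Fragment 2: offset=5 data="tIvM" -> buffer=?????tIvMbqf -> prefix_len=0
Fragment 3: offset=0 data="JrhQL" -> buffer=JrhQLtIvMbqf -> prefix_len=12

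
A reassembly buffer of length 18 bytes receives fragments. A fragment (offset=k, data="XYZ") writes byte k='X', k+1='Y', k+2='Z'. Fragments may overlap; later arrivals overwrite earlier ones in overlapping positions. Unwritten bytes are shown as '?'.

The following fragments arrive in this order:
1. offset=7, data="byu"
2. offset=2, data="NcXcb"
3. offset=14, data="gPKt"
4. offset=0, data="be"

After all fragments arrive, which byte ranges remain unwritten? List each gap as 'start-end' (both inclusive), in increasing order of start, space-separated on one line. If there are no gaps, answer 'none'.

Answer: 10-13

Derivation:
Fragment 1: offset=7 len=3
Fragment 2: offset=2 len=5
Fragment 3: offset=14 len=4
Fragment 4: offset=0 len=2
Gaps: 10-13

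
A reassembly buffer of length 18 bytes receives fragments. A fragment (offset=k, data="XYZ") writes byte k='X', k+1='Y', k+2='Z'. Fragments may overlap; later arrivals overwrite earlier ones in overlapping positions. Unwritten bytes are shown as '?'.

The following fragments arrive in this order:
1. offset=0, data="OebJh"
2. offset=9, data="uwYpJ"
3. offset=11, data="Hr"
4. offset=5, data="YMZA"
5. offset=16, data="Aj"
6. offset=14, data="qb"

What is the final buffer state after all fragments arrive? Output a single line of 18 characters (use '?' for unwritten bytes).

Answer: OebJhYMZAuwHrJqbAj

Derivation:
Fragment 1: offset=0 data="OebJh" -> buffer=OebJh?????????????
Fragment 2: offset=9 data="uwYpJ" -> buffer=OebJh????uwYpJ????
Fragment 3: offset=11 data="Hr" -> buffer=OebJh????uwHrJ????
Fragment 4: offset=5 data="YMZA" -> buffer=OebJhYMZAuwHrJ????
Fragment 5: offset=16 data="Aj" -> buffer=OebJhYMZAuwHrJ??Aj
Fragment 6: offset=14 data="qb" -> buffer=OebJhYMZAuwHrJqbAj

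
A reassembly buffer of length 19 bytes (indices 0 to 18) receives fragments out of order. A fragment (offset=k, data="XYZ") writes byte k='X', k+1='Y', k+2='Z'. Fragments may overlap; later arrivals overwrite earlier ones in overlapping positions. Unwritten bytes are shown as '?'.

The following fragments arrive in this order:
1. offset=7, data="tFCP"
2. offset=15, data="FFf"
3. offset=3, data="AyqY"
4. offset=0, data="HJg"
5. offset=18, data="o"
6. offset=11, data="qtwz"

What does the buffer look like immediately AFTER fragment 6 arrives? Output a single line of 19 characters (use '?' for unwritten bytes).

Fragment 1: offset=7 data="tFCP" -> buffer=???????tFCP????????
Fragment 2: offset=15 data="FFf" -> buffer=???????tFCP????FFf?
Fragment 3: offset=3 data="AyqY" -> buffer=???AyqYtFCP????FFf?
Fragment 4: offset=0 data="HJg" -> buffer=HJgAyqYtFCP????FFf?
Fragment 5: offset=18 data="o" -> buffer=HJgAyqYtFCP????FFfo
Fragment 6: offset=11 data="qtwz" -> buffer=HJgAyqYtFCPqtwzFFfo

Answer: HJgAyqYtFCPqtwzFFfo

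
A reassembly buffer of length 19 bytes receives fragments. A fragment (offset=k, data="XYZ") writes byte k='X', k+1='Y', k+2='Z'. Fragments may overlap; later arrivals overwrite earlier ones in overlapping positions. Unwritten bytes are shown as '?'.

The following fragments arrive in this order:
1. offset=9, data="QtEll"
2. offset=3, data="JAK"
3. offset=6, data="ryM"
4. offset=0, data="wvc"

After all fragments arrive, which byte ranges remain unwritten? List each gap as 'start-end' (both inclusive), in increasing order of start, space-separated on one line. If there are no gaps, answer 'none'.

Answer: 14-18

Derivation:
Fragment 1: offset=9 len=5
Fragment 2: offset=3 len=3
Fragment 3: offset=6 len=3
Fragment 4: offset=0 len=3
Gaps: 14-18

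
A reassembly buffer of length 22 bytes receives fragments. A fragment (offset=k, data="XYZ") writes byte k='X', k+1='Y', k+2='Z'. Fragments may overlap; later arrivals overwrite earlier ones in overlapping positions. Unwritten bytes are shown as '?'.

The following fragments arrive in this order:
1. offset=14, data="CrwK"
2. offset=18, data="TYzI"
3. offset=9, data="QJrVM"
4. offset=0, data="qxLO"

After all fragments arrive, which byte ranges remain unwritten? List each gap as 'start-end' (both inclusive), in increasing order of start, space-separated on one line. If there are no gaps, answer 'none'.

Answer: 4-8

Derivation:
Fragment 1: offset=14 len=4
Fragment 2: offset=18 len=4
Fragment 3: offset=9 len=5
Fragment 4: offset=0 len=4
Gaps: 4-8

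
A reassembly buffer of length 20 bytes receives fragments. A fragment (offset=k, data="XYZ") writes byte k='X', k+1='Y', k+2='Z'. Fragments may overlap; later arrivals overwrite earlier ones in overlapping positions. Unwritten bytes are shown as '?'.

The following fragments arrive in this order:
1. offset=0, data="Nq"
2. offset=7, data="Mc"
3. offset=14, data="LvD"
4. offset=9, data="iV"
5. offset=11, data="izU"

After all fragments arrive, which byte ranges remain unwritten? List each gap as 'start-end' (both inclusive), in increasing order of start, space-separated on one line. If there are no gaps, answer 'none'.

Fragment 1: offset=0 len=2
Fragment 2: offset=7 len=2
Fragment 3: offset=14 len=3
Fragment 4: offset=9 len=2
Fragment 5: offset=11 len=3
Gaps: 2-6 17-19

Answer: 2-6 17-19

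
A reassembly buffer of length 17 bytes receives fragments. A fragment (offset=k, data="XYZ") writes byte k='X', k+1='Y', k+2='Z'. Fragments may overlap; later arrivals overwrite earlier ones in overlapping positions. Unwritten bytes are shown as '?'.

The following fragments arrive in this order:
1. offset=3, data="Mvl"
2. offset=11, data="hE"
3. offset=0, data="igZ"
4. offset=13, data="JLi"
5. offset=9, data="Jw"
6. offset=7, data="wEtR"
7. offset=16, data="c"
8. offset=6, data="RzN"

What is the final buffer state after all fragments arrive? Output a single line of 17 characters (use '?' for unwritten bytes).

Answer: igZMvlRzNtRhEJLic

Derivation:
Fragment 1: offset=3 data="Mvl" -> buffer=???Mvl???????????
Fragment 2: offset=11 data="hE" -> buffer=???Mvl?????hE????
Fragment 3: offset=0 data="igZ" -> buffer=igZMvl?????hE????
Fragment 4: offset=13 data="JLi" -> buffer=igZMvl?????hEJLi?
Fragment 5: offset=9 data="Jw" -> buffer=igZMvl???JwhEJLi?
Fragment 6: offset=7 data="wEtR" -> buffer=igZMvl?wEtRhEJLi?
Fragment 7: offset=16 data="c" -> buffer=igZMvl?wEtRhEJLic
Fragment 8: offset=6 data="RzN" -> buffer=igZMvlRzNtRhEJLic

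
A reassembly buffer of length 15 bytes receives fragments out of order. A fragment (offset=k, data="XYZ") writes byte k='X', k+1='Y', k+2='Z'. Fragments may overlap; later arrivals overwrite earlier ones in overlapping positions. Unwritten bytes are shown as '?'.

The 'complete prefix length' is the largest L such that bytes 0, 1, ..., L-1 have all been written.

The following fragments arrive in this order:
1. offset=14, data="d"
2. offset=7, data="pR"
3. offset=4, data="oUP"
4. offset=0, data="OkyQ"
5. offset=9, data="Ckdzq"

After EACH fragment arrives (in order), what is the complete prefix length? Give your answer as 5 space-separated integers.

Fragment 1: offset=14 data="d" -> buffer=??????????????d -> prefix_len=0
Fragment 2: offset=7 data="pR" -> buffer=???????pR?????d -> prefix_len=0
Fragment 3: offset=4 data="oUP" -> buffer=????oUPpR?????d -> prefix_len=0
Fragment 4: offset=0 data="OkyQ" -> buffer=OkyQoUPpR?????d -> prefix_len=9
Fragment 5: offset=9 data="Ckdzq" -> buffer=OkyQoUPpRCkdzqd -> prefix_len=15

Answer: 0 0 0 9 15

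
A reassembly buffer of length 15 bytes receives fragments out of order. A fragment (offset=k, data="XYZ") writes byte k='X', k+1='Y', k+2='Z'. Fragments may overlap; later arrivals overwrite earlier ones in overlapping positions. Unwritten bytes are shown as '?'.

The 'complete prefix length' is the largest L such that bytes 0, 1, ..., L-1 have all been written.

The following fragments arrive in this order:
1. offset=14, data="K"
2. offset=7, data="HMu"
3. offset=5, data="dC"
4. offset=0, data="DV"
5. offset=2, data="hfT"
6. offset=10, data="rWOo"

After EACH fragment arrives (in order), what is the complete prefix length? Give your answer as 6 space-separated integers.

Answer: 0 0 0 2 10 15

Derivation:
Fragment 1: offset=14 data="K" -> buffer=??????????????K -> prefix_len=0
Fragment 2: offset=7 data="HMu" -> buffer=???????HMu????K -> prefix_len=0
Fragment 3: offset=5 data="dC" -> buffer=?????dCHMu????K -> prefix_len=0
Fragment 4: offset=0 data="DV" -> buffer=DV???dCHMu????K -> prefix_len=2
Fragment 5: offset=2 data="hfT" -> buffer=DVhfTdCHMu????K -> prefix_len=10
Fragment 6: offset=10 data="rWOo" -> buffer=DVhfTdCHMurWOoK -> prefix_len=15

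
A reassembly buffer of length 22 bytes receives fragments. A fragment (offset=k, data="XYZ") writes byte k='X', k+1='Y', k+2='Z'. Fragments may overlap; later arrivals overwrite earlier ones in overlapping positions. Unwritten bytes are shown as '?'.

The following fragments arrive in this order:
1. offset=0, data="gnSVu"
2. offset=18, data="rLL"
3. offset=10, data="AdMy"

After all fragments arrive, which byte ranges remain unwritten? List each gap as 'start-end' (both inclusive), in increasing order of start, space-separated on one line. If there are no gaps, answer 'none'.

Answer: 5-9 14-17 21-21

Derivation:
Fragment 1: offset=0 len=5
Fragment 2: offset=18 len=3
Fragment 3: offset=10 len=4
Gaps: 5-9 14-17 21-21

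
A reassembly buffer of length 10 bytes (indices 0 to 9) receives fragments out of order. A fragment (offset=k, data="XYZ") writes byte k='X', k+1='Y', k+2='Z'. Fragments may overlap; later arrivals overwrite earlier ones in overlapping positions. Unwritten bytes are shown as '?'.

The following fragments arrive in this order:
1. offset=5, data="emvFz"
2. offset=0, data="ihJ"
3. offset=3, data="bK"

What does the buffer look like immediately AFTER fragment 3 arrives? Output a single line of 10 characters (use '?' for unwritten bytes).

Answer: ihJbKemvFz

Derivation:
Fragment 1: offset=5 data="emvFz" -> buffer=?????emvFz
Fragment 2: offset=0 data="ihJ" -> buffer=ihJ??emvFz
Fragment 3: offset=3 data="bK" -> buffer=ihJbKemvFz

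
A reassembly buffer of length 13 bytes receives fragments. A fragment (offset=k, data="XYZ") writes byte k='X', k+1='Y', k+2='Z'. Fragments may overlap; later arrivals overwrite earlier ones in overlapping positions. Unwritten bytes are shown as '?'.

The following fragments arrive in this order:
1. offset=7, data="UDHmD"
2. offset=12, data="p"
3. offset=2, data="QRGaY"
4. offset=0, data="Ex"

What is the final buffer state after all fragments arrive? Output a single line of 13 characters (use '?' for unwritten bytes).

Answer: ExQRGaYUDHmDp

Derivation:
Fragment 1: offset=7 data="UDHmD" -> buffer=???????UDHmD?
Fragment 2: offset=12 data="p" -> buffer=???????UDHmDp
Fragment 3: offset=2 data="QRGaY" -> buffer=??QRGaYUDHmDp
Fragment 4: offset=0 data="Ex" -> buffer=ExQRGaYUDHmDp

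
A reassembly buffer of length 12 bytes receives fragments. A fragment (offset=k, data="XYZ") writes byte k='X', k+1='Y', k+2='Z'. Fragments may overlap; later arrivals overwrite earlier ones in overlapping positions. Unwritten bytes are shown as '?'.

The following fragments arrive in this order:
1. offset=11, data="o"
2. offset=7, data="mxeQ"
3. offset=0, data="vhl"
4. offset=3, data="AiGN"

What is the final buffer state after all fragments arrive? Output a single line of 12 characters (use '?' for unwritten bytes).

Answer: vhlAiGNmxeQo

Derivation:
Fragment 1: offset=11 data="o" -> buffer=???????????o
Fragment 2: offset=7 data="mxeQ" -> buffer=???????mxeQo
Fragment 3: offset=0 data="vhl" -> buffer=vhl????mxeQo
Fragment 4: offset=3 data="AiGN" -> buffer=vhlAiGNmxeQo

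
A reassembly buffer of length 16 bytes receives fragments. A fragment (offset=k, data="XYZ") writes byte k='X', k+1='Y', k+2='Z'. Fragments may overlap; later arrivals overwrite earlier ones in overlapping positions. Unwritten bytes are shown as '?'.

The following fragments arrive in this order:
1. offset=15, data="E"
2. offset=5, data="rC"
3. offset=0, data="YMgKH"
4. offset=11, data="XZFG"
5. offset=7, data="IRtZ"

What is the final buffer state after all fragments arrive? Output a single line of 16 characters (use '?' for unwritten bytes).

Fragment 1: offset=15 data="E" -> buffer=???????????????E
Fragment 2: offset=5 data="rC" -> buffer=?????rC????????E
Fragment 3: offset=0 data="YMgKH" -> buffer=YMgKHrC????????E
Fragment 4: offset=11 data="XZFG" -> buffer=YMgKHrC????XZFGE
Fragment 5: offset=7 data="IRtZ" -> buffer=YMgKHrCIRtZXZFGE

Answer: YMgKHrCIRtZXZFGE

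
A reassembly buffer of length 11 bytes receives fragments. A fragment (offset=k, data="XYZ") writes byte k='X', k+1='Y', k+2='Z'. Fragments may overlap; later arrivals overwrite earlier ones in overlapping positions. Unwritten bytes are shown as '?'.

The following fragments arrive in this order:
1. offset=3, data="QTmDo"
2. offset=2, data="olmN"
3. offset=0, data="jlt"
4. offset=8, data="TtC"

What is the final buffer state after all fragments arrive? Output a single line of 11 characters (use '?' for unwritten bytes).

Fragment 1: offset=3 data="QTmDo" -> buffer=???QTmDo???
Fragment 2: offset=2 data="olmN" -> buffer=??olmNDo???
Fragment 3: offset=0 data="jlt" -> buffer=jltlmNDo???
Fragment 4: offset=8 data="TtC" -> buffer=jltlmNDoTtC

Answer: jltlmNDoTtC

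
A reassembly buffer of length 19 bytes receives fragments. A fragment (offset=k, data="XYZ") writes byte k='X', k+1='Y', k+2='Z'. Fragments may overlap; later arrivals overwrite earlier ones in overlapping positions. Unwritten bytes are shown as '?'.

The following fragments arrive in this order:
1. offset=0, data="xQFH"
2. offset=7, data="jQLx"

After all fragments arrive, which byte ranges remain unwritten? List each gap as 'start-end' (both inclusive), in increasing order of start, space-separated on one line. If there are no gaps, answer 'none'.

Answer: 4-6 11-18

Derivation:
Fragment 1: offset=0 len=4
Fragment 2: offset=7 len=4
Gaps: 4-6 11-18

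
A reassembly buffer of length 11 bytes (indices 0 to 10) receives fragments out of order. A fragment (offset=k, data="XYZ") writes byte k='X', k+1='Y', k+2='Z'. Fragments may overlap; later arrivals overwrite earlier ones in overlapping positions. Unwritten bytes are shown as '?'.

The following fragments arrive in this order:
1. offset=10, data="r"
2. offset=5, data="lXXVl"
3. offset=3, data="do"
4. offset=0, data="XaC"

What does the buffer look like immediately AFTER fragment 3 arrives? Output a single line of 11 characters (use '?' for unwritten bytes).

Answer: ???dolXXVlr

Derivation:
Fragment 1: offset=10 data="r" -> buffer=??????????r
Fragment 2: offset=5 data="lXXVl" -> buffer=?????lXXVlr
Fragment 3: offset=3 data="do" -> buffer=???dolXXVlr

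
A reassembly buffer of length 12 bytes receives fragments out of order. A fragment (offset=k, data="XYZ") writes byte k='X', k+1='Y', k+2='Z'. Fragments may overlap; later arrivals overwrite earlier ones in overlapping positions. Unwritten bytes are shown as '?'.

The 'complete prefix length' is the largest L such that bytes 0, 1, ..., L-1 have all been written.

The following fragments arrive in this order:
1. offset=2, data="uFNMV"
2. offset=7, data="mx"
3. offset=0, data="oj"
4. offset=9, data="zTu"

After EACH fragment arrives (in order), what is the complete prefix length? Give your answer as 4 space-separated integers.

Answer: 0 0 9 12

Derivation:
Fragment 1: offset=2 data="uFNMV" -> buffer=??uFNMV????? -> prefix_len=0
Fragment 2: offset=7 data="mx" -> buffer=??uFNMVmx??? -> prefix_len=0
Fragment 3: offset=0 data="oj" -> buffer=ojuFNMVmx??? -> prefix_len=9
Fragment 4: offset=9 data="zTu" -> buffer=ojuFNMVmxzTu -> prefix_len=12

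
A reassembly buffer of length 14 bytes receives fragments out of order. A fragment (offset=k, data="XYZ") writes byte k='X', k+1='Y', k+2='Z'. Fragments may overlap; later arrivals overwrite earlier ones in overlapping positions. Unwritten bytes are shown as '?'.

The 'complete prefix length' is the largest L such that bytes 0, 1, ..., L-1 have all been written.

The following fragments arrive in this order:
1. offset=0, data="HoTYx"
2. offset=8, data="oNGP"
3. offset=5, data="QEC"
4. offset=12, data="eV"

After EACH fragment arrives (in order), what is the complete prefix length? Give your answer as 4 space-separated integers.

Answer: 5 5 12 14

Derivation:
Fragment 1: offset=0 data="HoTYx" -> buffer=HoTYx????????? -> prefix_len=5
Fragment 2: offset=8 data="oNGP" -> buffer=HoTYx???oNGP?? -> prefix_len=5
Fragment 3: offset=5 data="QEC" -> buffer=HoTYxQECoNGP?? -> prefix_len=12
Fragment 4: offset=12 data="eV" -> buffer=HoTYxQECoNGPeV -> prefix_len=14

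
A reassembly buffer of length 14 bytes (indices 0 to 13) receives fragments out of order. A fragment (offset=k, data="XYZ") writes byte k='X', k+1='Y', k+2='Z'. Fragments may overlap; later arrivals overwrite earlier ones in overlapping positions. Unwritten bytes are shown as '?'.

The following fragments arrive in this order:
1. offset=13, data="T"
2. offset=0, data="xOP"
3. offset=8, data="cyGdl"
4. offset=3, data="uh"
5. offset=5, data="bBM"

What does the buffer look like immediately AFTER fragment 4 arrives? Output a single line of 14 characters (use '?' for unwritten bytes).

Fragment 1: offset=13 data="T" -> buffer=?????????????T
Fragment 2: offset=0 data="xOP" -> buffer=xOP??????????T
Fragment 3: offset=8 data="cyGdl" -> buffer=xOP?????cyGdlT
Fragment 4: offset=3 data="uh" -> buffer=xOPuh???cyGdlT

Answer: xOPuh???cyGdlT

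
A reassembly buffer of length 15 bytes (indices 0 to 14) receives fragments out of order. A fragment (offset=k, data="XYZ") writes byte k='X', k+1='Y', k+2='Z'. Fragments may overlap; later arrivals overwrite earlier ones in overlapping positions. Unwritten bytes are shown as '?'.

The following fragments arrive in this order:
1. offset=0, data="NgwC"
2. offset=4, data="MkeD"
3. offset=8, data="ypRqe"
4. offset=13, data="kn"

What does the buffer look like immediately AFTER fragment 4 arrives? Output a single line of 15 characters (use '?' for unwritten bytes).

Answer: NgwCMkeDypRqekn

Derivation:
Fragment 1: offset=0 data="NgwC" -> buffer=NgwC???????????
Fragment 2: offset=4 data="MkeD" -> buffer=NgwCMkeD???????
Fragment 3: offset=8 data="ypRqe" -> buffer=NgwCMkeDypRqe??
Fragment 4: offset=13 data="kn" -> buffer=NgwCMkeDypRqekn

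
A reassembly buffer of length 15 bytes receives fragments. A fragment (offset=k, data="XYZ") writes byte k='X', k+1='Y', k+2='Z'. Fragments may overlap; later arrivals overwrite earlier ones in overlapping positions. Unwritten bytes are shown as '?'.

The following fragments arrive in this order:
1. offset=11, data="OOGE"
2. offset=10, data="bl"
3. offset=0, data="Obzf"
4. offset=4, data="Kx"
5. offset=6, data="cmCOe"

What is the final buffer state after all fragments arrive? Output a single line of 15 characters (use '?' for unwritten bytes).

Answer: ObzfKxcmCOelOGE

Derivation:
Fragment 1: offset=11 data="OOGE" -> buffer=???????????OOGE
Fragment 2: offset=10 data="bl" -> buffer=??????????blOGE
Fragment 3: offset=0 data="Obzf" -> buffer=Obzf??????blOGE
Fragment 4: offset=4 data="Kx" -> buffer=ObzfKx????blOGE
Fragment 5: offset=6 data="cmCOe" -> buffer=ObzfKxcmCOelOGE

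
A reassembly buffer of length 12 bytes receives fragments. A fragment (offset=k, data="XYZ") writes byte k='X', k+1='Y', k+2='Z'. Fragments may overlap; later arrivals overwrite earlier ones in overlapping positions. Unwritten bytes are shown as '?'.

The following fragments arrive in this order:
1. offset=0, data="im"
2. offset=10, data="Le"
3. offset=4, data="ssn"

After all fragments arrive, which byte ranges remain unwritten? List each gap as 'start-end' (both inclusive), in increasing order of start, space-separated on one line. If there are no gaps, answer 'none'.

Fragment 1: offset=0 len=2
Fragment 2: offset=10 len=2
Fragment 3: offset=4 len=3
Gaps: 2-3 7-9

Answer: 2-3 7-9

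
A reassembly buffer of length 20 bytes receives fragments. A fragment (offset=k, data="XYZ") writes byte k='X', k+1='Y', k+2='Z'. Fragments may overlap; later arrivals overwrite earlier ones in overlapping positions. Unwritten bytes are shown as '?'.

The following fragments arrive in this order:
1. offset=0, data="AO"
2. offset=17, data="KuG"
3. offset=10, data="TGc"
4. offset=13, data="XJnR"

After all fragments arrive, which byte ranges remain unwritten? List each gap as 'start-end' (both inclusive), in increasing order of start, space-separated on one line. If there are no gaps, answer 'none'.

Fragment 1: offset=0 len=2
Fragment 2: offset=17 len=3
Fragment 3: offset=10 len=3
Fragment 4: offset=13 len=4
Gaps: 2-9

Answer: 2-9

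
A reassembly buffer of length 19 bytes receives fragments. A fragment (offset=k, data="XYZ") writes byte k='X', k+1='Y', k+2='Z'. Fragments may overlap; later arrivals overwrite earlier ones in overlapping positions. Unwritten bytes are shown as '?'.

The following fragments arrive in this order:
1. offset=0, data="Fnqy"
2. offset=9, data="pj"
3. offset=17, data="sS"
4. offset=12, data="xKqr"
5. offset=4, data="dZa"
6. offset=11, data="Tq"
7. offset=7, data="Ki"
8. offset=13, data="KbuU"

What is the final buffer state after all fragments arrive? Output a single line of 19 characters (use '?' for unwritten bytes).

Answer: FnqydZaKipjTqKbuUsS

Derivation:
Fragment 1: offset=0 data="Fnqy" -> buffer=Fnqy???????????????
Fragment 2: offset=9 data="pj" -> buffer=Fnqy?????pj????????
Fragment 3: offset=17 data="sS" -> buffer=Fnqy?????pj??????sS
Fragment 4: offset=12 data="xKqr" -> buffer=Fnqy?????pj?xKqr?sS
Fragment 5: offset=4 data="dZa" -> buffer=FnqydZa??pj?xKqr?sS
Fragment 6: offset=11 data="Tq" -> buffer=FnqydZa??pjTqKqr?sS
Fragment 7: offset=7 data="Ki" -> buffer=FnqydZaKipjTqKqr?sS
Fragment 8: offset=13 data="KbuU" -> buffer=FnqydZaKipjTqKbuUsS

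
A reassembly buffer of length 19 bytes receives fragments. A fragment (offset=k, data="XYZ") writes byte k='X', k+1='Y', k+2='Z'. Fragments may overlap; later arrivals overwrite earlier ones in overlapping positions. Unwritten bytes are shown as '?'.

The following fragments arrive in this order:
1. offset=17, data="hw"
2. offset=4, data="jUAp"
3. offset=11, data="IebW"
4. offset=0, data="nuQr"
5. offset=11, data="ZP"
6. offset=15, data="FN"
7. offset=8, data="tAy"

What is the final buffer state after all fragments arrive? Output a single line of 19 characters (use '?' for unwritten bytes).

Fragment 1: offset=17 data="hw" -> buffer=?????????????????hw
Fragment 2: offset=4 data="jUAp" -> buffer=????jUAp?????????hw
Fragment 3: offset=11 data="IebW" -> buffer=????jUAp???IebW??hw
Fragment 4: offset=0 data="nuQr" -> buffer=nuQrjUAp???IebW??hw
Fragment 5: offset=11 data="ZP" -> buffer=nuQrjUAp???ZPbW??hw
Fragment 6: offset=15 data="FN" -> buffer=nuQrjUAp???ZPbWFNhw
Fragment 7: offset=8 data="tAy" -> buffer=nuQrjUAptAyZPbWFNhw

Answer: nuQrjUAptAyZPbWFNhw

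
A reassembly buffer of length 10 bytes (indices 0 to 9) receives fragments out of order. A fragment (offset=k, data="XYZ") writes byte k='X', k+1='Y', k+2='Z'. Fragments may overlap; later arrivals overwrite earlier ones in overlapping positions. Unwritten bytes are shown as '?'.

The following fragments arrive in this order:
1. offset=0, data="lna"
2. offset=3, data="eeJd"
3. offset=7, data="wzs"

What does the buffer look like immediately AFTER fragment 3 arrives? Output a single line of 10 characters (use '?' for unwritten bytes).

Answer: lnaeeJdwzs

Derivation:
Fragment 1: offset=0 data="lna" -> buffer=lna???????
Fragment 2: offset=3 data="eeJd" -> buffer=lnaeeJd???
Fragment 3: offset=7 data="wzs" -> buffer=lnaeeJdwzs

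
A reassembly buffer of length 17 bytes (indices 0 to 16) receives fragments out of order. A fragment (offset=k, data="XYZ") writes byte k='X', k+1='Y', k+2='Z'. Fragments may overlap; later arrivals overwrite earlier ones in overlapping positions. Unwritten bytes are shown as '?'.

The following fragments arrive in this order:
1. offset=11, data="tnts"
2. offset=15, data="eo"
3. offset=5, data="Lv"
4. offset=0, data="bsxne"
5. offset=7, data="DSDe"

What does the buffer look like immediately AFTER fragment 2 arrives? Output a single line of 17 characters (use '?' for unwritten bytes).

Answer: ???????????tntseo

Derivation:
Fragment 1: offset=11 data="tnts" -> buffer=???????????tnts??
Fragment 2: offset=15 data="eo" -> buffer=???????????tntseo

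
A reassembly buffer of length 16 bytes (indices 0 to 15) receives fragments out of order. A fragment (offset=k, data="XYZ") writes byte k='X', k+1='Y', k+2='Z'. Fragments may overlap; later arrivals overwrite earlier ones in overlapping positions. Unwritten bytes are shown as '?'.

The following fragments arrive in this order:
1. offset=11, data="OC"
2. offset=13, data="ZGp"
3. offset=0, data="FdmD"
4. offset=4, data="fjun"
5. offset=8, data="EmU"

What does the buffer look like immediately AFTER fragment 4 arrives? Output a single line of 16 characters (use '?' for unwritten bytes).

Fragment 1: offset=11 data="OC" -> buffer=???????????OC???
Fragment 2: offset=13 data="ZGp" -> buffer=???????????OCZGp
Fragment 3: offset=0 data="FdmD" -> buffer=FdmD???????OCZGp
Fragment 4: offset=4 data="fjun" -> buffer=FdmDfjun???OCZGp

Answer: FdmDfjun???OCZGp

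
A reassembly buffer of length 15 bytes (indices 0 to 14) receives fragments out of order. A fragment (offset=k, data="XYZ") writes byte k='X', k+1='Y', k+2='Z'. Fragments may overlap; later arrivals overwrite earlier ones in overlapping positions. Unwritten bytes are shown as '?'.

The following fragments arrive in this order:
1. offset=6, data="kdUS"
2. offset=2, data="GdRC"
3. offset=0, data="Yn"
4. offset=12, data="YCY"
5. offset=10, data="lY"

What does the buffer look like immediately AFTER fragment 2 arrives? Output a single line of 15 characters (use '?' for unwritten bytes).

Answer: ??GdRCkdUS?????

Derivation:
Fragment 1: offset=6 data="kdUS" -> buffer=??????kdUS?????
Fragment 2: offset=2 data="GdRC" -> buffer=??GdRCkdUS?????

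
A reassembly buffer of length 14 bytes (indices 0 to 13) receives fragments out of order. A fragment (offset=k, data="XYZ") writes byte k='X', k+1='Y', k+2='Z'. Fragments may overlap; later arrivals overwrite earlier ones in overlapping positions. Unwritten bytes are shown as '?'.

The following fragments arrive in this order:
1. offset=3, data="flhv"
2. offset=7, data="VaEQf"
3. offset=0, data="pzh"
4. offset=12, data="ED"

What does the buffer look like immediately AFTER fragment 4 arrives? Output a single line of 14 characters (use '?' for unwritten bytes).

Fragment 1: offset=3 data="flhv" -> buffer=???flhv???????
Fragment 2: offset=7 data="VaEQf" -> buffer=???flhvVaEQf??
Fragment 3: offset=0 data="pzh" -> buffer=pzhflhvVaEQf??
Fragment 4: offset=12 data="ED" -> buffer=pzhflhvVaEQfED

Answer: pzhflhvVaEQfED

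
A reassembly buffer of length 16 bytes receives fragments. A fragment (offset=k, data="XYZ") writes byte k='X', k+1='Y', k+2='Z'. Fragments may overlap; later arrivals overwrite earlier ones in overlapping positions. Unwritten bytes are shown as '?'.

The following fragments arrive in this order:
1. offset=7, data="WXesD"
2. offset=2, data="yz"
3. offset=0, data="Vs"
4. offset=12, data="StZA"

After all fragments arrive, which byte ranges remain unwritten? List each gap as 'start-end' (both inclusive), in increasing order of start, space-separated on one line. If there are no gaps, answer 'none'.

Answer: 4-6

Derivation:
Fragment 1: offset=7 len=5
Fragment 2: offset=2 len=2
Fragment 3: offset=0 len=2
Fragment 4: offset=12 len=4
Gaps: 4-6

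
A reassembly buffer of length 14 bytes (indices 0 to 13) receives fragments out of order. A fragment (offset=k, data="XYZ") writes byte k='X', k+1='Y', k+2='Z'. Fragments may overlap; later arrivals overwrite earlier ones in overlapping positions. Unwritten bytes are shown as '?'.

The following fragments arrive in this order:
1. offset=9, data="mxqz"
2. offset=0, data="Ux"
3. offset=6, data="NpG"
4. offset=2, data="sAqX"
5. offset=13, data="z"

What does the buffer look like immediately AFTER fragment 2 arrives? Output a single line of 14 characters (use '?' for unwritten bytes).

Answer: Ux???????mxqz?

Derivation:
Fragment 1: offset=9 data="mxqz" -> buffer=?????????mxqz?
Fragment 2: offset=0 data="Ux" -> buffer=Ux???????mxqz?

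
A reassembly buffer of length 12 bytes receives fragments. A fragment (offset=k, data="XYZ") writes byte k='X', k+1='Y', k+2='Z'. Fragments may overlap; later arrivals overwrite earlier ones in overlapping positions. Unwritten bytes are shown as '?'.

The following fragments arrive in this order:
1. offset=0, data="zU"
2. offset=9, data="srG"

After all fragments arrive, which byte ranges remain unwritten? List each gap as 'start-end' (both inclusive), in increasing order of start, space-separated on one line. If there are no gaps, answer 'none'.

Fragment 1: offset=0 len=2
Fragment 2: offset=9 len=3
Gaps: 2-8

Answer: 2-8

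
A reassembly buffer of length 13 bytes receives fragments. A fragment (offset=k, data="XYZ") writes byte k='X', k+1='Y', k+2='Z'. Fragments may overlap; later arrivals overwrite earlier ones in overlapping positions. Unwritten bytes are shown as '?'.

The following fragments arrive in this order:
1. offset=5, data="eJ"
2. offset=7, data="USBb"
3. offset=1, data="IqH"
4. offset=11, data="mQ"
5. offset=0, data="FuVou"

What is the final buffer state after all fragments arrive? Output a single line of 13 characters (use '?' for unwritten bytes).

Answer: FuVoueJUSBbmQ

Derivation:
Fragment 1: offset=5 data="eJ" -> buffer=?????eJ??????
Fragment 2: offset=7 data="USBb" -> buffer=?????eJUSBb??
Fragment 3: offset=1 data="IqH" -> buffer=?IqH?eJUSBb??
Fragment 4: offset=11 data="mQ" -> buffer=?IqH?eJUSBbmQ
Fragment 5: offset=0 data="FuVou" -> buffer=FuVoueJUSBbmQ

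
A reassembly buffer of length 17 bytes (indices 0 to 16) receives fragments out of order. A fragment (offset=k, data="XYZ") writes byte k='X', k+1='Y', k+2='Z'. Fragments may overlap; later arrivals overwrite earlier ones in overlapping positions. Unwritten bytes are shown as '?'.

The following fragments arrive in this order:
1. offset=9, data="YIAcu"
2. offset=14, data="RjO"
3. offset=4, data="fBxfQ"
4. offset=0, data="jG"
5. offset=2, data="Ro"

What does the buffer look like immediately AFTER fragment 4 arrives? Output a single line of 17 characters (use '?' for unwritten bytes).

Fragment 1: offset=9 data="YIAcu" -> buffer=?????????YIAcu???
Fragment 2: offset=14 data="RjO" -> buffer=?????????YIAcuRjO
Fragment 3: offset=4 data="fBxfQ" -> buffer=????fBxfQYIAcuRjO
Fragment 4: offset=0 data="jG" -> buffer=jG??fBxfQYIAcuRjO

Answer: jG??fBxfQYIAcuRjO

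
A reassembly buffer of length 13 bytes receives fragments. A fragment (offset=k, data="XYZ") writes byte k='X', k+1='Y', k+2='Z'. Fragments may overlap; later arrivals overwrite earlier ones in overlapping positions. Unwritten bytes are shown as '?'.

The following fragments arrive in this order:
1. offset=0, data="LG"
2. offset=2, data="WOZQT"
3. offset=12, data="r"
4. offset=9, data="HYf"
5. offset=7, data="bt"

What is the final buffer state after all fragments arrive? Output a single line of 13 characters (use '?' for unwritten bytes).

Fragment 1: offset=0 data="LG" -> buffer=LG???????????
Fragment 2: offset=2 data="WOZQT" -> buffer=LGWOZQT??????
Fragment 3: offset=12 data="r" -> buffer=LGWOZQT?????r
Fragment 4: offset=9 data="HYf" -> buffer=LGWOZQT??HYfr
Fragment 5: offset=7 data="bt" -> buffer=LGWOZQTbtHYfr

Answer: LGWOZQTbtHYfr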